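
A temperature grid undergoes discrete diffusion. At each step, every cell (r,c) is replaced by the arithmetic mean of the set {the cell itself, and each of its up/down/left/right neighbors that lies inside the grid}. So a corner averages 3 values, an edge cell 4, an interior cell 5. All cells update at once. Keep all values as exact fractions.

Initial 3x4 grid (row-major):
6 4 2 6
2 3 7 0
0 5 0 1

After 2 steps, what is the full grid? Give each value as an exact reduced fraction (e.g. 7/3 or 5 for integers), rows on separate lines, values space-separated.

After step 1:
  4 15/4 19/4 8/3
  11/4 21/5 12/5 7/2
  7/3 2 13/4 1/3
After step 2:
  7/2 167/40 407/120 131/36
  797/240 151/50 181/50 89/40
  85/36 707/240 479/240 85/36

Answer: 7/2 167/40 407/120 131/36
797/240 151/50 181/50 89/40
85/36 707/240 479/240 85/36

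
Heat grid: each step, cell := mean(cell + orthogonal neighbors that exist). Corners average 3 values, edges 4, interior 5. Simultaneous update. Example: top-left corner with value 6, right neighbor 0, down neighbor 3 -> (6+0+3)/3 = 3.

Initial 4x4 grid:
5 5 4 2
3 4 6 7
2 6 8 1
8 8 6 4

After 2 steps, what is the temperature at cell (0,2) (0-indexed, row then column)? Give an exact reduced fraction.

Answer: 1133/240

Derivation:
Step 1: cell (0,2) = 17/4
Step 2: cell (0,2) = 1133/240
Full grid after step 2:
  37/9 1073/240 1133/240 151/36
  1043/240 121/25 97/20 287/60
  397/80 551/100 283/50 271/60
  71/12 251/40 677/120 91/18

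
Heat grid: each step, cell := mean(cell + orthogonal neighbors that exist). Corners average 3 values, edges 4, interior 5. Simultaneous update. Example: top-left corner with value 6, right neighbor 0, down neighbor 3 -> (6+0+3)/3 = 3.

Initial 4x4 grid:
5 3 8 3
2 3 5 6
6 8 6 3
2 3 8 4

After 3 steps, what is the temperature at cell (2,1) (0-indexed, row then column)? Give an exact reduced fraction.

Answer: 7297/1500

Derivation:
Step 1: cell (2,1) = 26/5
Step 2: cell (2,1) = 503/100
Step 3: cell (2,1) = 7297/1500
Full grid after step 3:
  2213/540 3281/720 17369/3600 5453/1080
  3083/720 3451/750 15197/3000 4481/900
  16067/3600 7297/1500 1029/200 383/75
  1229/270 17747/3600 6173/1200 41/8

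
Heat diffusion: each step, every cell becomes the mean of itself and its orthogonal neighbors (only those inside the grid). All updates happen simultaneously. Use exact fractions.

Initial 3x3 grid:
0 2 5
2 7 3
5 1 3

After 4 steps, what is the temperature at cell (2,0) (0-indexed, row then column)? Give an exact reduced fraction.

Step 1: cell (2,0) = 8/3
Step 2: cell (2,0) = 61/18
Step 3: cell (2,0) = 649/216
Step 4: cell (2,0) = 41267/12960
Full grid after step 4:
  19691/6480 267019/86400 21911/6480
  85973/28800 118703/36000 286519/86400
  41267/12960 11531/3600 44587/12960

Answer: 41267/12960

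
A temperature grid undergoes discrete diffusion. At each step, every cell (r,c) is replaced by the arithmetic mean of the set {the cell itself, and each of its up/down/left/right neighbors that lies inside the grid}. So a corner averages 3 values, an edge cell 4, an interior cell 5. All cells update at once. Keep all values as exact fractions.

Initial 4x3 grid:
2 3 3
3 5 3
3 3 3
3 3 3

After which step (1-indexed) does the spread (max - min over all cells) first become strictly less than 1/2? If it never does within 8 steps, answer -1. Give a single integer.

Answer: 2

Derivation:
Step 1: max=7/2, min=8/3, spread=5/6
Step 2: max=84/25, min=3, spread=9/25
  -> spread < 1/2 first at step 2
Step 3: max=653/200, min=613/200, spread=1/5
Step 4: max=138757/43200, min=22207/7200, spread=1103/8640
Step 5: max=6906089/2160000, min=746911/240000, spread=18389/216000
Step 6: max=495694997/155520000, min=560873/180000, spread=444029/6220800
Step 7: max=29646476423/9331200000, min=1215710627/388800000, spread=3755371/74649600
Step 8: max=592272171719/186624000000, min=73032050543/23328000000, spread=64126139/1492992000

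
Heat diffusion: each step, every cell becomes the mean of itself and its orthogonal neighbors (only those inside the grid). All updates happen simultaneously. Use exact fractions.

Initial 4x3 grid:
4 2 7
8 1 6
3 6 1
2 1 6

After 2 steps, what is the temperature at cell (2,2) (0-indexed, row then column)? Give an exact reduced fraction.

Answer: 407/120

Derivation:
Step 1: cell (2,2) = 19/4
Step 2: cell (2,2) = 407/120
Full grid after step 2:
  73/18 533/120 49/12
  1081/240 73/20 181/40
  263/80 81/20 407/120
  7/2 649/240 67/18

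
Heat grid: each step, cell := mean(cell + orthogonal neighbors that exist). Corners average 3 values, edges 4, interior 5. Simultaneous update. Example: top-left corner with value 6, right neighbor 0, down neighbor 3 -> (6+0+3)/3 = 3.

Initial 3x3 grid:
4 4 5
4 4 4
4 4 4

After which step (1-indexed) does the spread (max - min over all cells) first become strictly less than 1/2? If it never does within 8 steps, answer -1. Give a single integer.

Step 1: max=13/3, min=4, spread=1/3
  -> spread < 1/2 first at step 1
Step 2: max=77/18, min=4, spread=5/18
Step 3: max=905/216, min=4, spread=41/216
Step 4: max=53971/12960, min=1451/360, spread=347/2592
Step 5: max=3217337/777600, min=14557/3600, spread=2921/31104
Step 6: max=192452539/46656000, min=1753483/432000, spread=24611/373248
Step 7: max=11516162033/2799360000, min=39536741/9720000, spread=207329/4478976
Step 8: max=689876352451/167961600000, min=2112401599/518400000, spread=1746635/53747712

Answer: 1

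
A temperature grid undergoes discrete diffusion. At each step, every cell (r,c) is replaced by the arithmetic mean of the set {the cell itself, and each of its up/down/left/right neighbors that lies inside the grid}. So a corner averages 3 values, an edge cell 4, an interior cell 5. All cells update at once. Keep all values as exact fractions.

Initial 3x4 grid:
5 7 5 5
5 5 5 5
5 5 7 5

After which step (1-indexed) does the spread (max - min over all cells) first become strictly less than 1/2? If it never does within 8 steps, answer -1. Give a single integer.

Answer: 2

Derivation:
Step 1: max=17/3, min=5, spread=2/3
Step 2: max=331/60, min=31/6, spread=7/20
  -> spread < 1/2 first at step 2
Step 3: max=9727/1800, min=947/180, spread=257/1800
Step 4: max=145217/27000, min=3181/600, spread=259/3375
Step 5: max=4342739/810000, min=53923/10125, spread=3211/90000
Step 6: max=32529197/6075000, min=25935881/4860000, spread=437383/24300000
Step 7: max=7801839067/1458000000, min=519277043/97200000, spread=6341711/729000000
Step 8: max=233983425439/43740000000, min=93517905211/17496000000, spread=125774941/29160000000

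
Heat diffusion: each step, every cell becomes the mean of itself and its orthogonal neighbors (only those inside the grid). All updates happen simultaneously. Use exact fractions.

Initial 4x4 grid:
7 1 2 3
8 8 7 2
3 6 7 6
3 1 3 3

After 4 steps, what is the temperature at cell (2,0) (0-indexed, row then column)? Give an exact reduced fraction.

Answer: 20173/4320

Derivation:
Step 1: cell (2,0) = 5
Step 2: cell (2,0) = 113/24
Step 3: cell (2,0) = 17059/3600
Step 4: cell (2,0) = 20173/4320
Full grid after step 4:
  334847/64800 211447/43200 944747/216000 10613/2592
  110957/21600 889013/180000 165859/36000 230783/54000
  20173/4320 841637/180000 54161/12000 79619/18000
  274463/64800 181207/43200 308921/72000 1229/288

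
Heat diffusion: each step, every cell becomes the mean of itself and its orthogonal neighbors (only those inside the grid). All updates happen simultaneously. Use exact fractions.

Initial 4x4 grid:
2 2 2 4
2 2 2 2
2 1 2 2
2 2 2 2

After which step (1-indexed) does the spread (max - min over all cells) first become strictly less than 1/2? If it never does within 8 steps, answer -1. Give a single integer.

Answer: 4

Derivation:
Step 1: max=8/3, min=7/4, spread=11/12
Step 2: max=23/9, min=89/50, spread=349/450
Step 3: max=257/108, min=4433/2400, spread=11503/21600
Step 4: max=4658/2025, min=20029/10800, spread=14441/32400
  -> spread < 1/2 first at step 4
Step 5: max=543551/243000, min=606331/324000, spread=355211/972000
Step 6: max=799267/364500, min=18310993/9720000, spread=9008381/29160000
Step 7: max=188900909/87480000, min=554204713/291600000, spread=226394951/874800000
Step 8: max=13995902327/6561000000, min=16756661629/8748000000, spread=5713624421/26244000000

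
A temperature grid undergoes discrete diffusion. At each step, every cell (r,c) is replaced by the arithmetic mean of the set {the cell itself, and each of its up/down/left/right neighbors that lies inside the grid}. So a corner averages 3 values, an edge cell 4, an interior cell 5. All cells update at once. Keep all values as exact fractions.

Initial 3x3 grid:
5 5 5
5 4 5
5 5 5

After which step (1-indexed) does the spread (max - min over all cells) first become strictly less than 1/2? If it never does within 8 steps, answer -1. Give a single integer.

Step 1: max=5, min=19/4, spread=1/4
  -> spread < 1/2 first at step 1
Step 2: max=391/80, min=119/25, spread=51/400
Step 3: max=1753/360, min=23177/4800, spread=589/14400
Step 4: max=1398919/288000, min=145057/30000, spread=31859/1440000
Step 5: max=8735279/1800000, min=83708393/17280000, spread=751427/86400000
Step 6: max=5028936871/1036800000, min=523365313/108000000, spread=23149331/5184000000
Step 7: max=31425068111/6480000000, min=301557345737/62208000000, spread=616540643/311040000000
Step 8: max=18098467991239/3732480000000, min=1884887546017/388800000000, spread=17737747379/18662400000000

Answer: 1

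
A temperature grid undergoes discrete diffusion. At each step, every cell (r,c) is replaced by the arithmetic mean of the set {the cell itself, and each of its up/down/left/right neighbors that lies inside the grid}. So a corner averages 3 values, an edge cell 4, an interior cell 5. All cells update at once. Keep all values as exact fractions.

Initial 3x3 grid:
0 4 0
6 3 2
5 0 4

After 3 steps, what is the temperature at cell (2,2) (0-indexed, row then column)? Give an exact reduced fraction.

Answer: 367/144

Derivation:
Step 1: cell (2,2) = 2
Step 2: cell (2,2) = 29/12
Step 3: cell (2,2) = 367/144
Full grid after step 3:
  1261/432 7259/2880 41/18
  493/160 553/200 2263/960
  697/216 257/90 367/144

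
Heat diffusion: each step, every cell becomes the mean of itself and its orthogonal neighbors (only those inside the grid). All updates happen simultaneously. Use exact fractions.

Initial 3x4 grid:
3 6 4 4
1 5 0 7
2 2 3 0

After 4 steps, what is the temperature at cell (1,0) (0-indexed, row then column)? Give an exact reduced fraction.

Answer: 92579/32000

Derivation:
Step 1: cell (1,0) = 11/4
Step 2: cell (1,0) = 211/80
Step 3: cell (1,0) = 4803/1600
Step 4: cell (1,0) = 92579/32000
Full grid after step 4:
  427357/129600 361111/108000 130637/36000 153359/43200
  92579/32000 376219/120000 1125457/360000 2909333/864000
  352007/129600 573847/216000 630947/216000 378427/129600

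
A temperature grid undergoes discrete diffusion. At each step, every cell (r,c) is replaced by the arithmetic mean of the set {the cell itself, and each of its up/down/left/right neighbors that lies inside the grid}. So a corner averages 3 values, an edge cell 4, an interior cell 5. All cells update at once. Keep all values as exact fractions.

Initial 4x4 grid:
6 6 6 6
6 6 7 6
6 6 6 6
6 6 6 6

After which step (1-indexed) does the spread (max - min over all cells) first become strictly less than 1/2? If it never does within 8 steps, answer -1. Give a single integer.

Answer: 1

Derivation:
Step 1: max=25/4, min=6, spread=1/4
  -> spread < 1/2 first at step 1
Step 2: max=311/50, min=6, spread=11/50
Step 3: max=14767/2400, min=6, spread=367/2400
Step 4: max=66371/10800, min=3613/600, spread=1337/10800
Step 5: max=1985669/324000, min=108469/18000, spread=33227/324000
Step 6: max=59534327/9720000, min=652049/108000, spread=849917/9720000
Step 7: max=1783314347/291600000, min=9788533/1620000, spread=21378407/291600000
Step 8: max=53454462371/8748000000, min=2939688343/486000000, spread=540072197/8748000000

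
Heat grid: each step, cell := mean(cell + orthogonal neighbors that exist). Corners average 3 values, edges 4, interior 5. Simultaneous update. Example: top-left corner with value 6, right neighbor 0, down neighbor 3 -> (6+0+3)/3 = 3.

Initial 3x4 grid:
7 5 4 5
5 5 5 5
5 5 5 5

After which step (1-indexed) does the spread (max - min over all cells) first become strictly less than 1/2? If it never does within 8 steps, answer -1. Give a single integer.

Step 1: max=17/3, min=14/3, spread=1
Step 2: max=197/36, min=173/36, spread=2/3
Step 3: max=1147/216, min=2617/540, spread=167/360
  -> spread < 1/2 first at step 3
Step 4: max=339643/64800, min=79267/16200, spread=301/864
Step 5: max=20179157/3888000, min=2392399/486000, spread=69331/259200
Step 6: max=1203356383/233280000, min=960765349/194400000, spread=252189821/1166400000
Step 7: max=71869194197/13996800000, min=57829774841/11664000000, spread=12367321939/69984000000
Step 8: max=4297602174223/839808000000, min=3479504628769/699840000000, spread=610983098501/4199040000000

Answer: 3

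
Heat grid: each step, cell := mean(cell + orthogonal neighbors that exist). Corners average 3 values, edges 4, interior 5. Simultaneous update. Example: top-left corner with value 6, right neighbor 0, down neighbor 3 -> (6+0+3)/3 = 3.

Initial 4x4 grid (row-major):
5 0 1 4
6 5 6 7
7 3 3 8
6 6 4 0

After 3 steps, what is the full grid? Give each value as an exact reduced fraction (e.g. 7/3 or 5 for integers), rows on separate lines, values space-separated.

Answer: 1739/432 6823/1800 777/200 3023/720
33697/7200 5177/1200 8557/2000 11069/2400
37121/7200 28607/6000 9059/2000 2153/480
11453/2160 17353/3600 69/16 3121/720

Derivation:
After step 1:
  11/3 11/4 11/4 4
  23/4 4 22/5 25/4
  11/2 24/5 24/5 9/2
  19/3 19/4 13/4 4
After step 2:
  73/18 79/24 139/40 13/3
  227/48 217/50 111/25 383/80
  1343/240 477/100 87/20 391/80
  199/36 287/60 21/5 47/12
After step 3:
  1739/432 6823/1800 777/200 3023/720
  33697/7200 5177/1200 8557/2000 11069/2400
  37121/7200 28607/6000 9059/2000 2153/480
  11453/2160 17353/3600 69/16 3121/720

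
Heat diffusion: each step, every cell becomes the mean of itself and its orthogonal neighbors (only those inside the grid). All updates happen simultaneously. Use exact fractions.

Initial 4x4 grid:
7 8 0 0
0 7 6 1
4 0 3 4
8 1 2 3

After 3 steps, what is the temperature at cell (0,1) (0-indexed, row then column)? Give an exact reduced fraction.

Answer: 316/75

Derivation:
Step 1: cell (0,1) = 11/2
Step 2: cell (0,1) = 91/20
Step 3: cell (0,1) = 316/75
Full grid after step 3:
  183/40 316/75 748/225 2767/1080
  5101/1200 3881/1000 9517/3000 9673/3600
  12991/3600 10189/3000 3013/1000 1073/400
  731/216 5573/1800 569/200 199/72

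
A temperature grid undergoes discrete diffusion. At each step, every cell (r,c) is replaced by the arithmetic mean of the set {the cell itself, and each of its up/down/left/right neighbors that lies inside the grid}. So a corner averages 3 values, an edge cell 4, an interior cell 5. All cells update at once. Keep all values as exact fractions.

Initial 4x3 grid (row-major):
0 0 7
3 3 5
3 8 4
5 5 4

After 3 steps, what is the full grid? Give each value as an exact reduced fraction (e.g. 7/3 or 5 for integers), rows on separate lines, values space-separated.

After step 1:
  1 5/2 4
  9/4 19/5 19/4
  19/4 23/5 21/4
  13/3 11/2 13/3
After step 2:
  23/12 113/40 15/4
  59/20 179/50 89/20
  239/60 239/50 71/15
  175/36 563/120 181/36
After step 3:
  923/360 7243/2400 147/40
  1243/400 3717/1000 2477/600
  14917/3600 13061/3000 4273/900
  4873/1080 34849/7200 5203/1080

Answer: 923/360 7243/2400 147/40
1243/400 3717/1000 2477/600
14917/3600 13061/3000 4273/900
4873/1080 34849/7200 5203/1080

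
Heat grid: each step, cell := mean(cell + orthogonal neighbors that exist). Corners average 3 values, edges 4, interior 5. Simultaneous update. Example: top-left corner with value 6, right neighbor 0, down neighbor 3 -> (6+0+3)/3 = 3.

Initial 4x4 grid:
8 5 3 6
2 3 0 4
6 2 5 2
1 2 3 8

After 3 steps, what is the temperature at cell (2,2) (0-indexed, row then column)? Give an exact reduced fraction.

Step 1: cell (2,2) = 12/5
Step 2: cell (2,2) = 73/20
Step 3: cell (2,2) = 19283/6000
Full grid after step 3:
  2993/720 1961/480 25703/7200 203/54
  947/240 6731/2000 5363/1500 24953/7200
  3739/1200 839/250 19283/6000 1121/288
  563/180 3539/1200 2657/720 8249/2160

Answer: 19283/6000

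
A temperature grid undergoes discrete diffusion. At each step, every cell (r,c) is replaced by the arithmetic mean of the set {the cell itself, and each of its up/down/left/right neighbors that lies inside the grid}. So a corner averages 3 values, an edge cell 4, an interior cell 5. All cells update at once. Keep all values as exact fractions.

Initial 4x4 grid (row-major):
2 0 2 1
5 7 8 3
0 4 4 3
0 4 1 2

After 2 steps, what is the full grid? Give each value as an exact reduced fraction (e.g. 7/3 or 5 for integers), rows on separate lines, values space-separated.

After step 1:
  7/3 11/4 11/4 2
  7/2 24/5 24/5 15/4
  9/4 19/5 4 3
  4/3 9/4 11/4 2
After step 2:
  103/36 379/120 123/40 17/6
  773/240 393/100 201/50 271/80
  653/240 171/50 367/100 51/16
  35/18 38/15 11/4 31/12

Answer: 103/36 379/120 123/40 17/6
773/240 393/100 201/50 271/80
653/240 171/50 367/100 51/16
35/18 38/15 11/4 31/12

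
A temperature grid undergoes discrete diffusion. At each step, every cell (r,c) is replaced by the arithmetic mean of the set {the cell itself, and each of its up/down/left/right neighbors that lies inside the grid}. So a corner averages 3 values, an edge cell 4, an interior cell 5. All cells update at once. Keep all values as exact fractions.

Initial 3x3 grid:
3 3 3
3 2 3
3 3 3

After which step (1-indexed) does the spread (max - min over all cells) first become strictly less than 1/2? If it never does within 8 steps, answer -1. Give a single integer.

Answer: 1

Derivation:
Step 1: max=3, min=11/4, spread=1/4
  -> spread < 1/2 first at step 1
Step 2: max=231/80, min=69/25, spread=51/400
Step 3: max=1033/360, min=13577/4800, spread=589/14400
Step 4: max=822919/288000, min=85057/30000, spread=31859/1440000
Step 5: max=5135279/1800000, min=49148393/17280000, spread=751427/86400000
Step 6: max=2955336871/1036800000, min=307365313/108000000, spread=23149331/5184000000
Step 7: max=18465068111/6480000000, min=177141345737/62208000000, spread=616540643/311040000000
Step 8: max=10633507991239/3732480000000, min=1107287546017/388800000000, spread=17737747379/18662400000000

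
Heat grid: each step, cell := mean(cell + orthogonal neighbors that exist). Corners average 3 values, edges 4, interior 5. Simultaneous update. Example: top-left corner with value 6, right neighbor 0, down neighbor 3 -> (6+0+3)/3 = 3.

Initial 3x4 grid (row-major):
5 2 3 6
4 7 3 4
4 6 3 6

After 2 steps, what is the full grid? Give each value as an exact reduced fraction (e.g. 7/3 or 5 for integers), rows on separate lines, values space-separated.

Answer: 155/36 949/240 193/48 151/36
133/30 453/100 423/100 209/48
44/9 557/120 107/24 163/36

Derivation:
After step 1:
  11/3 17/4 7/2 13/3
  5 22/5 4 19/4
  14/3 5 9/2 13/3
After step 2:
  155/36 949/240 193/48 151/36
  133/30 453/100 423/100 209/48
  44/9 557/120 107/24 163/36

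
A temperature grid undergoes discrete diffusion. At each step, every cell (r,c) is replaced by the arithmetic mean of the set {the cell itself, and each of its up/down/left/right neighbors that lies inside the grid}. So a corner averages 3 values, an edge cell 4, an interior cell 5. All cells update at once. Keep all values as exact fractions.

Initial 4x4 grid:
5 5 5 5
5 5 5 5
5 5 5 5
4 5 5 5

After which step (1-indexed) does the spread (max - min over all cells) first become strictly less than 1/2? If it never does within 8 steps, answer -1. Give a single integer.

Answer: 1

Derivation:
Step 1: max=5, min=14/3, spread=1/3
  -> spread < 1/2 first at step 1
Step 2: max=5, min=85/18, spread=5/18
Step 3: max=5, min=1039/216, spread=41/216
Step 4: max=5, min=31357/6480, spread=1043/6480
Step 5: max=5, min=946447/194400, spread=25553/194400
Step 6: max=89921/18000, min=28488541/5832000, spread=645863/5832000
Step 7: max=599029/120000, min=857158309/174960000, spread=16225973/174960000
Step 8: max=269299/54000, min=25766522017/5248800000, spread=409340783/5248800000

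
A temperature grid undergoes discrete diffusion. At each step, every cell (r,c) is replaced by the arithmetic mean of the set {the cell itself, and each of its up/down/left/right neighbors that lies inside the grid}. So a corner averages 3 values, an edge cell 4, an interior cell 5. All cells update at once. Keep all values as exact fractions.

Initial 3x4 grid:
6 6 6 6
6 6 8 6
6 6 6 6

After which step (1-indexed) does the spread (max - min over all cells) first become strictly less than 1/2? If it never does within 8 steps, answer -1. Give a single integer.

Answer: 2

Derivation:
Step 1: max=13/2, min=6, spread=1/2
Step 2: max=323/50, min=6, spread=23/50
  -> spread < 1/2 first at step 2
Step 3: max=15211/2400, min=1213/200, spread=131/480
Step 4: max=136151/21600, min=21991/3600, spread=841/4320
Step 5: max=54382051/8640000, min=4413373/720000, spread=56863/345600
Step 6: max=488094341/77760000, min=39869543/6480000, spread=386393/3110400
Step 7: max=195017723131/31104000000, min=15972358813/2592000000, spread=26795339/248832000
Step 8: max=11681255714129/1866240000000, min=960206149667/155520000000, spread=254051069/2985984000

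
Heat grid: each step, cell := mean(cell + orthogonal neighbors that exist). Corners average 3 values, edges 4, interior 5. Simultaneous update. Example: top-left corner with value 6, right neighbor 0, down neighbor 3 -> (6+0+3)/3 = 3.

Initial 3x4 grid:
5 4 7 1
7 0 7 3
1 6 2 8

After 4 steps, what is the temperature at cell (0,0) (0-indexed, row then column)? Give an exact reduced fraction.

Step 1: cell (0,0) = 16/3
Step 2: cell (0,0) = 151/36
Step 3: cell (0,0) = 2417/540
Step 4: cell (0,0) = 542257/129600
Full grid after step 4:
  542257/129600 945257/216000 915157/216000 571847/129600
  1216241/288000 490789/120000 530239/120000 1241891/288000
  512807/129600 455441/108000 455641/108000 581497/129600

Answer: 542257/129600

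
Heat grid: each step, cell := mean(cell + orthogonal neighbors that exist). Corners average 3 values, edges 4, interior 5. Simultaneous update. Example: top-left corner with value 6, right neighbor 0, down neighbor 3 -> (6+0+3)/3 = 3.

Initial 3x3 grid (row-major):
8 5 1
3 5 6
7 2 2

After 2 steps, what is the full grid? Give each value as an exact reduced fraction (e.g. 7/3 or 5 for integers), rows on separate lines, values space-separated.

After step 1:
  16/3 19/4 4
  23/4 21/5 7/2
  4 4 10/3
After step 2:
  95/18 1097/240 49/12
  1157/240 111/25 451/120
  55/12 233/60 65/18

Answer: 95/18 1097/240 49/12
1157/240 111/25 451/120
55/12 233/60 65/18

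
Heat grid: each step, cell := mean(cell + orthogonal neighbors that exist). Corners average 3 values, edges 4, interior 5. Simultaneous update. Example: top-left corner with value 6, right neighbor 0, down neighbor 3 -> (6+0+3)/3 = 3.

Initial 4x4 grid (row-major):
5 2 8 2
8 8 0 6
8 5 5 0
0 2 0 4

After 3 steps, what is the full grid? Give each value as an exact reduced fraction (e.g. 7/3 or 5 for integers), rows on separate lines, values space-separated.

Answer: 1289/240 12707/2400 5869/1440 4477/1080
6781/1200 9229/2000 13207/3000 953/288
16351/3600 6653/1500 18443/6000 929/288
2189/540 11341/3600 2129/720 985/432

Derivation:
After step 1:
  5 23/4 3 16/3
  29/4 23/5 27/5 2
  21/4 28/5 2 15/4
  10/3 7/4 11/4 4/3
After step 2:
  6 367/80 1169/240 31/9
  221/40 143/25 17/5 989/240
  643/120 96/25 39/10 109/48
  31/9 403/120 47/24 47/18
After step 3:
  1289/240 12707/2400 5869/1440 4477/1080
  6781/1200 9229/2000 13207/3000 953/288
  16351/3600 6653/1500 18443/6000 929/288
  2189/540 11341/3600 2129/720 985/432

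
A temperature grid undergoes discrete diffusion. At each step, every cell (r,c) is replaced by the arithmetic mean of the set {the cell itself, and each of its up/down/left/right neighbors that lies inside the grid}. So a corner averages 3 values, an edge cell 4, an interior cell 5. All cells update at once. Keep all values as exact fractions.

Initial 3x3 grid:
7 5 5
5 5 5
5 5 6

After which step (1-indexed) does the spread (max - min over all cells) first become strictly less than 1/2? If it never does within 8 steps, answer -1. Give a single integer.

Answer: 2

Derivation:
Step 1: max=17/3, min=5, spread=2/3
Step 2: max=50/9, min=247/48, spread=59/144
  -> spread < 1/2 first at step 2
Step 3: max=581/108, min=1121/216, spread=41/216
Step 4: max=34729/6480, min=902767/172800, spread=70019/518400
Step 5: max=2067893/388800, min=4062761/777600, spread=2921/31104
Step 6: max=123844621/23328000, min=244612867/46656000, spread=24611/373248
Step 7: max=7411692737/1399680000, min=14693804849/2799360000, spread=207329/4478976
Step 8: max=444219811489/83980800000, min=882981388603/167961600000, spread=1746635/53747712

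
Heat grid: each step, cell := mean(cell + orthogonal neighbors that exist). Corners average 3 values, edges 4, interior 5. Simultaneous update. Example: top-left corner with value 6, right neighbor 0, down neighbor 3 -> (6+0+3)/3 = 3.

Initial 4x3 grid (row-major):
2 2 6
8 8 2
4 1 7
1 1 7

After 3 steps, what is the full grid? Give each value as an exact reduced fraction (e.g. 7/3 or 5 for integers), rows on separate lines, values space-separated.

After step 1:
  4 9/2 10/3
  11/2 21/5 23/4
  7/2 21/5 17/4
  2 5/2 5
After step 2:
  14/3 481/120 163/36
  43/10 483/100 263/60
  19/5 373/100 24/5
  8/3 137/40 47/12
After step 3:
  173/40 32459/7200 4651/1080
  5279/1200 12751/3000 16687/3600
  4349/1200 4117/1000 1683/400
  1187/360 8243/2400 1457/360

Answer: 173/40 32459/7200 4651/1080
5279/1200 12751/3000 16687/3600
4349/1200 4117/1000 1683/400
1187/360 8243/2400 1457/360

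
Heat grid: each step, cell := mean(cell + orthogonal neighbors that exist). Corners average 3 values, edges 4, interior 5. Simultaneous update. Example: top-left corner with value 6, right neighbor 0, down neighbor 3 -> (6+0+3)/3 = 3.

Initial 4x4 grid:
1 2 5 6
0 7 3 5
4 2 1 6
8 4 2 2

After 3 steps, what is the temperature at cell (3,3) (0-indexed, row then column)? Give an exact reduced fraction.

Step 1: cell (3,3) = 10/3
Step 2: cell (3,3) = 109/36
Step 3: cell (3,3) = 7043/2160
Full grid after step 3:
  1931/720 7957/2400 28343/7200 9797/2160
  1873/600 6413/2000 4639/1200 7517/1800
  6323/1800 21281/6000 20549/6000 6509/1800
  8591/2160 26117/7200 23741/7200 7043/2160

Answer: 7043/2160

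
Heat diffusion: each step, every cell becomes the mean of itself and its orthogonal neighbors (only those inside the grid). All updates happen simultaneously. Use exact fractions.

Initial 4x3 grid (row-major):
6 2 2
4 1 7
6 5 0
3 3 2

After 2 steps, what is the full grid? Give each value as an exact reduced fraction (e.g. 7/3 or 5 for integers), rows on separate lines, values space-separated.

After step 1:
  4 11/4 11/3
  17/4 19/5 5/2
  9/2 3 7/2
  4 13/4 5/3
After step 2:
  11/3 853/240 107/36
  331/80 163/50 101/30
  63/16 361/100 8/3
  47/12 143/48 101/36

Answer: 11/3 853/240 107/36
331/80 163/50 101/30
63/16 361/100 8/3
47/12 143/48 101/36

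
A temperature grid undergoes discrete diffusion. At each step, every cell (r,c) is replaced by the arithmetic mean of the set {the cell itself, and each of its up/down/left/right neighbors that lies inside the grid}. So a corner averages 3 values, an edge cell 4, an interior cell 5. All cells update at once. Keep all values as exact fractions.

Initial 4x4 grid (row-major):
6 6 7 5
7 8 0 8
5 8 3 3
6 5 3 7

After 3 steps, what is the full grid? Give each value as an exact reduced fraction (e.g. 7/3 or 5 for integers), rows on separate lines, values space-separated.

Answer: 13433/2160 43493/7200 38269/7200 5801/1080
22369/3600 33743/6000 15887/3000 34489/7200
4229/720 8267/1500 28187/6000 34289/7200
3077/540 3761/720 17317/3600 9629/2160

Derivation:
After step 1:
  19/3 27/4 9/2 20/3
  13/2 29/5 26/5 4
  13/2 29/5 17/5 21/4
  16/3 11/2 9/2 13/3
After step 2:
  235/36 1403/240 1387/240 91/18
  377/60 601/100 229/50 1267/240
  181/30 27/5 483/100 1019/240
  52/9 317/60 133/30 169/36
After step 3:
  13433/2160 43493/7200 38269/7200 5801/1080
  22369/3600 33743/6000 15887/3000 34489/7200
  4229/720 8267/1500 28187/6000 34289/7200
  3077/540 3761/720 17317/3600 9629/2160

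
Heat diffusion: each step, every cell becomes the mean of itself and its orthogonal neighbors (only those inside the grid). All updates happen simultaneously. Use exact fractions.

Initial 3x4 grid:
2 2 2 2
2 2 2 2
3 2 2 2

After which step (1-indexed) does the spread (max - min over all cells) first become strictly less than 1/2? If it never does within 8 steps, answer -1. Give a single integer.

Step 1: max=7/3, min=2, spread=1/3
  -> spread < 1/2 first at step 1
Step 2: max=41/18, min=2, spread=5/18
Step 3: max=473/216, min=2, spread=41/216
Step 4: max=56057/25920, min=2, spread=4217/25920
Step 5: max=3319549/1555200, min=14479/7200, spread=38417/311040
Step 6: max=197824211/93312000, min=290597/144000, spread=1903471/18662400
Step 7: max=11798429089/5598720000, min=8755759/4320000, spread=18038617/223948800
Step 8: max=705114582851/335923200000, min=790526759/388800000, spread=883978523/13436928000

Answer: 1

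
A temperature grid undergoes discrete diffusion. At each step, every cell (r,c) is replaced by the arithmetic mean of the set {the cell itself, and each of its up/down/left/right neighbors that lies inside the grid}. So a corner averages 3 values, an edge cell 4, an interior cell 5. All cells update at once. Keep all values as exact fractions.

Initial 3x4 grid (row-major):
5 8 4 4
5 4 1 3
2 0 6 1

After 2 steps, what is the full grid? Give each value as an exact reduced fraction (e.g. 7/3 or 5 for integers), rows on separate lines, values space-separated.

Answer: 61/12 191/40 503/120 61/18
239/60 389/100 157/50 257/80
28/9 41/15 179/60 91/36

Derivation:
After step 1:
  6 21/4 17/4 11/3
  4 18/5 18/5 9/4
  7/3 3 2 10/3
After step 2:
  61/12 191/40 503/120 61/18
  239/60 389/100 157/50 257/80
  28/9 41/15 179/60 91/36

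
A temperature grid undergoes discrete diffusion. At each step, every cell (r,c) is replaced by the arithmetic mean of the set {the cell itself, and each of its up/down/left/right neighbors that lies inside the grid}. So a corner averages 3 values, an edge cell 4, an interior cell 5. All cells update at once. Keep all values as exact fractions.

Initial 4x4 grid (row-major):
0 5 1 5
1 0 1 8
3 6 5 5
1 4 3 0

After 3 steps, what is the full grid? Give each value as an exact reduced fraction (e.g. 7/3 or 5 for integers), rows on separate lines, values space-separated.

After step 1:
  2 3/2 3 14/3
  1 13/5 3 19/4
  11/4 18/5 4 9/2
  8/3 7/2 3 8/3
After step 2:
  3/2 91/40 73/24 149/36
  167/80 117/50 347/100 203/48
  601/240 329/100 181/50 191/48
  107/36 383/120 79/24 61/18
After step 3:
  469/240 2747/1200 11633/3600 1643/432
  5059/2400 1077/400 20041/6000 28471/7200
  19537/7200 3587/1200 21181/6000 27391/7200
  6241/2160 11471/3600 12143/3600 1535/432

Answer: 469/240 2747/1200 11633/3600 1643/432
5059/2400 1077/400 20041/6000 28471/7200
19537/7200 3587/1200 21181/6000 27391/7200
6241/2160 11471/3600 12143/3600 1535/432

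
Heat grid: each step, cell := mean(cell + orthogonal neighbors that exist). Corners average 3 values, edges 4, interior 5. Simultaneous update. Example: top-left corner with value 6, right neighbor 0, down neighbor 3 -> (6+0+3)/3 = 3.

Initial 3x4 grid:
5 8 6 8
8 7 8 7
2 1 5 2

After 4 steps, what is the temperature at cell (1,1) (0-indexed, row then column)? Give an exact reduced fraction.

Step 1: cell (1,1) = 32/5
Step 2: cell (1,1) = 23/4
Step 3: cell (1,1) = 6923/1200
Step 4: cell (1,1) = 25639/4500
Full grid after step 4:
  26267/4320 3781/600 23173/3600 18619/2880
  482809/86400 25639/4500 425299/72000 1033019/172800
  8167/1620 221057/43200 228101/43200 141781/25920

Answer: 25639/4500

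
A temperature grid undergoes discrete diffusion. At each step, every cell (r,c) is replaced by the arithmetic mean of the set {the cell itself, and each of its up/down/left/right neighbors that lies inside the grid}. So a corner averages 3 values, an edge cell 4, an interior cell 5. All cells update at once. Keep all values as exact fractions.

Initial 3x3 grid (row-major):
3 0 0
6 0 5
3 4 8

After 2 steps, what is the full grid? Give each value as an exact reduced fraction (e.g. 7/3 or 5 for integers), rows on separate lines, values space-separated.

After step 1:
  3 3/4 5/3
  3 3 13/4
  13/3 15/4 17/3
After step 2:
  9/4 101/48 17/9
  10/3 11/4 163/48
  133/36 67/16 38/9

Answer: 9/4 101/48 17/9
10/3 11/4 163/48
133/36 67/16 38/9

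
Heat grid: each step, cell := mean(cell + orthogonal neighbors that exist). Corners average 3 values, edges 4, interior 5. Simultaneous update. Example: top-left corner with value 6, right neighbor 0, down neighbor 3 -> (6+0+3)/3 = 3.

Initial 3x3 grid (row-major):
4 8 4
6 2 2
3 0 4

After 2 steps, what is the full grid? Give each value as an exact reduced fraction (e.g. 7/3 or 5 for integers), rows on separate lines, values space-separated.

After step 1:
  6 9/2 14/3
  15/4 18/5 3
  3 9/4 2
After step 2:
  19/4 563/120 73/18
  327/80 171/50 199/60
  3 217/80 29/12

Answer: 19/4 563/120 73/18
327/80 171/50 199/60
3 217/80 29/12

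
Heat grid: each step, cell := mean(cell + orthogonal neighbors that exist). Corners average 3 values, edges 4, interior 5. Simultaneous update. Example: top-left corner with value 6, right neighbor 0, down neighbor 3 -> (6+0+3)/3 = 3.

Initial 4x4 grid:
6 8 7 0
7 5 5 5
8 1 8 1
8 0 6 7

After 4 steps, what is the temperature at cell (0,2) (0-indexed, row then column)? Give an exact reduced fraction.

Step 1: cell (0,2) = 5
Step 2: cell (0,2) = 43/8
Step 3: cell (0,2) = 2977/600
Step 4: cell (0,2) = 92383/18000
Full grid after step 4:
  32773/5400 101569/18000 92383/18000 49949/10800
  8657/1500 27571/5000 146203/30000 167941/36000
  5839/1080 454837/90000 27338/5625 491459/108000
  163939/32400 21337/4320 505349/108000 38027/8100

Answer: 92383/18000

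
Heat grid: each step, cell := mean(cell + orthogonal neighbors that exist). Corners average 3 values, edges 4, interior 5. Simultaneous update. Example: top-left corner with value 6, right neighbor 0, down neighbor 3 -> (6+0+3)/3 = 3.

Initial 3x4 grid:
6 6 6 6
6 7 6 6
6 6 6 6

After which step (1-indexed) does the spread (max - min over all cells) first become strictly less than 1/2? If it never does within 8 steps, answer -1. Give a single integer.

Step 1: max=25/4, min=6, spread=1/4
  -> spread < 1/2 first at step 1
Step 2: max=623/100, min=6, spread=23/100
Step 3: max=29611/4800, min=2413/400, spread=131/960
Step 4: max=265751/43200, min=43591/7200, spread=841/8640
Step 5: max=106222051/17280000, min=8733373/1440000, spread=56863/691200
Step 6: max=954654341/155520000, min=78749543/12960000, spread=386393/6220800
Step 7: max=381641723131/62208000000, min=31524358813/5184000000, spread=26795339/497664000
Step 8: max=22878695714129/3732480000000, min=1893326149667/311040000000, spread=254051069/5971968000

Answer: 1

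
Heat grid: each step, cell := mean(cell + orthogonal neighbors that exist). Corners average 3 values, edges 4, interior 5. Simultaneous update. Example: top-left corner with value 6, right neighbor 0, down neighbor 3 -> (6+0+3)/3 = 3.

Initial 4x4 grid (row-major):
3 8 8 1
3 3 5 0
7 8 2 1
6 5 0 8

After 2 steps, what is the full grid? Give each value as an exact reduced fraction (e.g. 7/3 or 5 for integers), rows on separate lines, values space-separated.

After step 1:
  14/3 11/2 11/2 3
  4 27/5 18/5 7/4
  6 5 16/5 11/4
  6 19/4 15/4 3
After step 2:
  85/18 79/15 22/5 41/12
  301/60 47/10 389/100 111/40
  21/4 487/100 183/50 107/40
  67/12 39/8 147/40 19/6

Answer: 85/18 79/15 22/5 41/12
301/60 47/10 389/100 111/40
21/4 487/100 183/50 107/40
67/12 39/8 147/40 19/6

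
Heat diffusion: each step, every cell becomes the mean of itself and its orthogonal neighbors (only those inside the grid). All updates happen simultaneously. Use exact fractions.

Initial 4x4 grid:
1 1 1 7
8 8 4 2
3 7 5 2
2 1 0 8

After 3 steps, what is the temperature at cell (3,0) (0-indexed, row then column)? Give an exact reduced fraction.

Step 1: cell (3,0) = 2
Step 2: cell (3,0) = 19/6
Step 3: cell (3,0) = 317/90
Full grid after step 3:
  2189/540 1709/450 1637/450 191/54
  1919/450 6371/1500 59/15 6773/1800
  41/10 504/125 5801/1500 6881/1800
  317/90 139/40 6371/1800 1919/540

Answer: 317/90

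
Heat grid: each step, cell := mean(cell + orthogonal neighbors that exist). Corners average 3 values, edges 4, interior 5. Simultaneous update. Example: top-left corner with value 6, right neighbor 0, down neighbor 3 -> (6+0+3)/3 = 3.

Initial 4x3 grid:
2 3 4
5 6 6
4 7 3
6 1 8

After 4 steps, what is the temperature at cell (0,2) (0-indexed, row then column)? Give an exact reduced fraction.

Step 1: cell (0,2) = 13/3
Step 2: cell (0,2) = 77/18
Step 3: cell (0,2) = 4897/1080
Step 4: cell (0,2) = 577507/129600
Full grid after step 4:
  548707/129600 3815593/864000 577507/129600
  976037/216000 1623887/360000 1027037/216000
  989617/216000 872131/180000 344539/72000
  154253/32400 2038769/432000 17717/3600

Answer: 577507/129600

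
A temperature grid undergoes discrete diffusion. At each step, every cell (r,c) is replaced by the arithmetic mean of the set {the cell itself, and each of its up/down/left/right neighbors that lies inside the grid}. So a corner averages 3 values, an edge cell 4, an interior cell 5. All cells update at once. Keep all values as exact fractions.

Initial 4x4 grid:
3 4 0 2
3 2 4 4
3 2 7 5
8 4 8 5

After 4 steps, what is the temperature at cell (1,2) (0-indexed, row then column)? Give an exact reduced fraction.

Step 1: cell (1,2) = 17/5
Step 2: cell (1,2) = 357/100
Step 3: cell (1,2) = 6959/2000
Step 4: cell (1,2) = 217829/60000
Full grid after step 4:
  3859/1296 647609/216000 218171/72000 23069/7200
  733649/216000 306169/90000 217829/60000 14957/4000
  57599/14400 50843/12000 44697/10000 55967/12000
  97661/21600 3413/720 10187/2000 18659/3600

Answer: 217829/60000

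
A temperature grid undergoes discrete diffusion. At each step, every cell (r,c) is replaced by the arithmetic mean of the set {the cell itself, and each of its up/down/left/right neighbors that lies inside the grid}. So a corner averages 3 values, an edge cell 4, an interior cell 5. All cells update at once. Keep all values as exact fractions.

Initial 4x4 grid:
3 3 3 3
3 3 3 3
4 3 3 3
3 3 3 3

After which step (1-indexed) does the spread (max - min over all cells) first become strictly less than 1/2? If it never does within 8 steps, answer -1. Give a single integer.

Answer: 1

Derivation:
Step 1: max=10/3, min=3, spread=1/3
  -> spread < 1/2 first at step 1
Step 2: max=391/120, min=3, spread=31/120
Step 3: max=3451/1080, min=3, spread=211/1080
Step 4: max=340843/108000, min=3, spread=16843/108000
Step 5: max=3054643/972000, min=27079/9000, spread=130111/972000
Step 6: max=91122367/29160000, min=1627159/540000, spread=3255781/29160000
Step 7: max=2724753691/874800000, min=1631107/540000, spread=82360351/874800000
Step 8: max=81483316891/26244000000, min=294106441/97200000, spread=2074577821/26244000000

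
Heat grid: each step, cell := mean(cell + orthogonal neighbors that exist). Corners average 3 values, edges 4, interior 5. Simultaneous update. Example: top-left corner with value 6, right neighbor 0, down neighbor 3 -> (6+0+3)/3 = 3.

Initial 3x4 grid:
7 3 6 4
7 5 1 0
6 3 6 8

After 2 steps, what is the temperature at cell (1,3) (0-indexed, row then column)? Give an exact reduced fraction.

Answer: 297/80

Derivation:
Step 1: cell (1,3) = 13/4
Step 2: cell (1,3) = 297/80
Full grid after step 2:
  103/18 1093/240 941/240 121/36
  421/80 239/50 373/100 297/80
  199/36 559/120 533/120 149/36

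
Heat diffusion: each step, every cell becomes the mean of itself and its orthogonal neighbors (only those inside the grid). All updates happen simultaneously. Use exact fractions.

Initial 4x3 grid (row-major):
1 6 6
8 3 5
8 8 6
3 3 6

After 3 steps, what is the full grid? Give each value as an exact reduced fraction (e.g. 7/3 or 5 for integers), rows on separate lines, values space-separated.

After step 1:
  5 4 17/3
  5 6 5
  27/4 28/5 25/4
  14/3 5 5
After step 2:
  14/3 31/6 44/9
  91/16 128/25 275/48
  1321/240 148/25 437/80
  197/36 76/15 65/12
After step 3:
  745/144 8929/1800 2273/432
  12587/2400 8287/1500 38161/7200
  40651/7200 4061/750 13517/2400
  11551/2160 2461/450 3827/720

Answer: 745/144 8929/1800 2273/432
12587/2400 8287/1500 38161/7200
40651/7200 4061/750 13517/2400
11551/2160 2461/450 3827/720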